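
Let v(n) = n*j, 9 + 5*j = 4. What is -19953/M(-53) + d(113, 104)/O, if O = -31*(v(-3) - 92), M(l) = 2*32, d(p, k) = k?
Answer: -55043671/176576 ≈ -311.73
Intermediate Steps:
j = -1 (j = -9/5 + (⅕)*4 = -9/5 + ⅘ = -1)
M(l) = 64
v(n) = -n (v(n) = n*(-1) = -n)
O = 2759 (O = -31*(-1*(-3) - 92) = -31*(3 - 92) = -31*(-89) = 2759)
-19953/M(-53) + d(113, 104)/O = -19953/64 + 104/2759 = -55043671/176576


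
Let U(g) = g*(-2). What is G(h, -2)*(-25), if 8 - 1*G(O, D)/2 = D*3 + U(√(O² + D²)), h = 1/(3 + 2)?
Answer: -700 - 20*√101 ≈ -901.00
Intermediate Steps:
h = ⅕ (h = 1/5 = ⅕ ≈ 0.20000)
U(g) = -2*g
G(O, D) = 16 - 6*D + 4*√(D² + O²) (G(O, D) = 16 - 2*(D*3 - 2*√(O² + D²)) = 16 - 2*(3*D - 2*√(D² + O²)) = 16 - 2*(-2*√(D² + O²) + 3*D) = 16 + (-6*D + 4*√(D² + O²)) = 16 - 6*D + 4*√(D² + O²))
G(h, -2)*(-25) = (16 - 6*(-2) + 4*√((-2)² + (⅕)²))*(-25) = (16 + 12 + 4*√(4 + 1/25))*(-25) = (16 + 12 + 4*√(101/25))*(-25) = (16 + 12 + 4*(√101/5))*(-25) = (16 + 12 + 4*√101/5)*(-25) = (28 + 4*√101/5)*(-25) = -700 - 20*√101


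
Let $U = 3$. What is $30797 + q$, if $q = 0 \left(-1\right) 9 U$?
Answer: $30797$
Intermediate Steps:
$q = 0$ ($q = 0 \left(-1\right) 9 \cdot 3 = 0 \cdot 9 \cdot 3 = 0 \cdot 3 = 0$)
$30797 + q = 30797 + 0 = 30797$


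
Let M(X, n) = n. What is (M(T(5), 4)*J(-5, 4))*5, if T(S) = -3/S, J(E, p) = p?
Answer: 80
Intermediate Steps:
(M(T(5), 4)*J(-5, 4))*5 = (4*4)*5 = 16*5 = 80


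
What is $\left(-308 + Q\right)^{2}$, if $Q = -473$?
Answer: $609961$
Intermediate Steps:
$\left(-308 + Q\right)^{2} = \left(-308 - 473\right)^{2} = \left(-781\right)^{2} = 609961$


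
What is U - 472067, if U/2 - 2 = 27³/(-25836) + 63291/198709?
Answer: -403917194335759/855640954 ≈ -4.7206e+5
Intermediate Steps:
U = 2663896159/855640954 (U = 4 + 2*(27³/(-25836) + 63291/198709) = 4 + 2*(19683*(-1/25836) + 63291*(1/198709)) = 4 + 2*(-6561/8612 + 63291/198709) = 4 + 2*(-758667657/1711281908) = 4 - 758667657/855640954 = 2663896159/855640954 ≈ 3.1133)
U - 472067 = 2663896159/855640954 - 472067 = -403917194335759/855640954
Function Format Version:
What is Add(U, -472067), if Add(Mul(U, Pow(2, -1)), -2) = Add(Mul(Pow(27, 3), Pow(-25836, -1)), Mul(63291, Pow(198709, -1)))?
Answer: Rational(-403917194335759, 855640954) ≈ -4.7206e+5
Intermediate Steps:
U = Rational(2663896159, 855640954) (U = Add(4, Mul(2, Add(Mul(Pow(27, 3), Pow(-25836, -1)), Mul(63291, Pow(198709, -1))))) = Add(4, Mul(2, Add(Mul(19683, Rational(-1, 25836)), Mul(63291, Rational(1, 198709))))) = Add(4, Mul(2, Add(Rational(-6561, 8612), Rational(63291, 198709)))) = Add(4, Mul(2, Rational(-758667657, 1711281908))) = Add(4, Rational(-758667657, 855640954)) = Rational(2663896159, 855640954) ≈ 3.1133)
Add(U, -472067) = Add(Rational(2663896159, 855640954), -472067) = Rational(-403917194335759, 855640954)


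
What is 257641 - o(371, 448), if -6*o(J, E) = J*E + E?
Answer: 285417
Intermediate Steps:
o(J, E) = -E/6 - E*J/6 (o(J, E) = -(J*E + E)/6 = -(E*J + E)/6 = -(E + E*J)/6 = -E/6 - E*J/6)
257641 - o(371, 448) = 257641 - (-1)*448*(1 + 371)/6 = 257641 - (-1)*448*372/6 = 257641 - 1*(-27776) = 257641 + 27776 = 285417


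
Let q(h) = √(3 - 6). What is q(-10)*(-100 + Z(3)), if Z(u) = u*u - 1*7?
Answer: -98*I*√3 ≈ -169.74*I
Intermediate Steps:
q(h) = I*√3 (q(h) = √(-3) = I*√3)
Z(u) = -7 + u² (Z(u) = u² - 7 = -7 + u²)
q(-10)*(-100 + Z(3)) = (I*√3)*(-100 + (-7 + 3²)) = (I*√3)*(-100 + (-7 + 9)) = (I*√3)*(-100 + 2) = (I*√3)*(-98) = -98*I*√3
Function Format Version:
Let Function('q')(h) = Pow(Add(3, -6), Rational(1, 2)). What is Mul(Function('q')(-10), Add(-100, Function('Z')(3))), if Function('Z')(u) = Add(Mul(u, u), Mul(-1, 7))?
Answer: Mul(-98, I, Pow(3, Rational(1, 2))) ≈ Mul(-169.74, I)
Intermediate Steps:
Function('q')(h) = Mul(I, Pow(3, Rational(1, 2))) (Function('q')(h) = Pow(-3, Rational(1, 2)) = Mul(I, Pow(3, Rational(1, 2))))
Function('Z')(u) = Add(-7, Pow(u, 2)) (Function('Z')(u) = Add(Pow(u, 2), -7) = Add(-7, Pow(u, 2)))
Mul(Function('q')(-10), Add(-100, Function('Z')(3))) = Mul(Mul(I, Pow(3, Rational(1, 2))), Add(-100, Add(-7, Pow(3, 2)))) = Mul(Mul(I, Pow(3, Rational(1, 2))), Add(-100, Add(-7, 9))) = Mul(Mul(I, Pow(3, Rational(1, 2))), Add(-100, 2)) = Mul(Mul(I, Pow(3, Rational(1, 2))), -98) = Mul(-98, I, Pow(3, Rational(1, 2)))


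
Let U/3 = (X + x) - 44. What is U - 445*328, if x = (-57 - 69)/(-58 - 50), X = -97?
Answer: -292759/2 ≈ -1.4638e+5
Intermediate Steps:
x = 7/6 (x = -126/(-108) = -126*(-1/108) = 7/6 ≈ 1.1667)
U = -839/2 (U = 3*((-97 + 7/6) - 44) = 3*(-575/6 - 44) = 3*(-839/6) = -839/2 ≈ -419.50)
U - 445*328 = -839/2 - 445*328 = -839/2 - 145960 = -292759/2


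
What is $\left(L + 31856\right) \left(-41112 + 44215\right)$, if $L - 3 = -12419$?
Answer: $60322320$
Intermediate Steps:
$L = -12416$ ($L = 3 - 12419 = -12416$)
$\left(L + 31856\right) \left(-41112 + 44215\right) = \left(-12416 + 31856\right) \left(-41112 + 44215\right) = 19440 \cdot 3103 = 60322320$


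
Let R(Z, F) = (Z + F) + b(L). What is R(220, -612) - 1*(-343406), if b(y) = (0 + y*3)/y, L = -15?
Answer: 343017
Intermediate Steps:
b(y) = 3 (b(y) = (0 + 3*y)/y = (3*y)/y = 3)
R(Z, F) = 3 + F + Z (R(Z, F) = (Z + F) + 3 = (F + Z) + 3 = 3 + F + Z)
R(220, -612) - 1*(-343406) = (3 - 612 + 220) - 1*(-343406) = -389 + 343406 = 343017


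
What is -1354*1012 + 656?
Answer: -1369592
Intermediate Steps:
-1354*1012 + 656 = -1370248 + 656 = -1369592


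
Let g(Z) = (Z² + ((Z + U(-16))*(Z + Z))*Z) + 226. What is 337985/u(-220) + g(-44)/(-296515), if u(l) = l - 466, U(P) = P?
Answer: -100059733887/203409290 ≈ -491.91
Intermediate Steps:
u(l) = -466 + l
g(Z) = 226 + Z² + 2*Z²*(-16 + Z) (g(Z) = (Z² + ((Z - 16)*(Z + Z))*Z) + 226 = (Z² + ((-16 + Z)*(2*Z))*Z) + 226 = (Z² + (2*Z*(-16 + Z))*Z) + 226 = (Z² + 2*Z²*(-16 + Z)) + 226 = 226 + Z² + 2*Z²*(-16 + Z))
337985/u(-220) + g(-44)/(-296515) = 337985/(-466 - 220) + (226 - 31*(-44)² + 2*(-44)³)/(-296515) = 337985/(-686) + (226 - 31*1936 + 2*(-85184))*(-1/296515) = 337985*(-1/686) + (226 - 60016 - 170368)*(-1/296515) = -337985/686 - 230158*(-1/296515) = -337985/686 + 230158/296515 = -100059733887/203409290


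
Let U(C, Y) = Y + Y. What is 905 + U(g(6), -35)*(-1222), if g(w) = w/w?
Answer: 86445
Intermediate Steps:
g(w) = 1
U(C, Y) = 2*Y
905 + U(g(6), -35)*(-1222) = 905 + (2*(-35))*(-1222) = 905 - 70*(-1222) = 905 + 85540 = 86445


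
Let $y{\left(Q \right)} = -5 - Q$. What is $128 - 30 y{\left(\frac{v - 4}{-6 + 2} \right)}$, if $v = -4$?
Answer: $338$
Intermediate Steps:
$128 - 30 y{\left(\frac{v - 4}{-6 + 2} \right)} = 128 - 30 \left(-5 - \frac{-4 - 4}{-6 + 2}\right) = 128 - 30 \left(-5 - - \frac{8}{-4}\right) = 128 - 30 \left(-5 - \left(-8\right) \left(- \frac{1}{4}\right)\right) = 128 - 30 \left(-5 - 2\right) = 128 - -210 = 128 + 210 = 338$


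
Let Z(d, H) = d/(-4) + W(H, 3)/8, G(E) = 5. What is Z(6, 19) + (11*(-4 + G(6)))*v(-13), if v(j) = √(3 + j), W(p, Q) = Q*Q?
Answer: -3/8 + 11*I*√10 ≈ -0.375 + 34.785*I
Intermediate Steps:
W(p, Q) = Q²
Z(d, H) = 9/8 - d/4 (Z(d, H) = d/(-4) + 3²/8 = d*(-¼) + 9*(⅛) = -d/4 + 9/8 = 9/8 - d/4)
Z(6, 19) + (11*(-4 + G(6)))*v(-13) = (9/8 - ¼*6) + (11*(-4 + 5))*√(3 - 13) = (9/8 - 3/2) + (11*1)*√(-10) = -3/8 + 11*(I*√10) = -3/8 + 11*I*√10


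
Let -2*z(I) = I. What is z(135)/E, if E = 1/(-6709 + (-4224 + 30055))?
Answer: -1290735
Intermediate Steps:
z(I) = -I/2
E = 1/19122 (E = 1/(-6709 + 25831) = 1/19122 ≈ 5.2296e-5)
z(135)/E = (-½*135)/(1/19122) = -135/2*19122 = -1290735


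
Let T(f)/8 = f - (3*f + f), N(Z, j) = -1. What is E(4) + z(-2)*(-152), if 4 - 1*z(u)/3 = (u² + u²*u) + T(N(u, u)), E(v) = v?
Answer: 7300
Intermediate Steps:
T(f) = -24*f (T(f) = 8*(f - (3*f + f)) = 8*(f - 4*f) = 8*(-3*f) = -24*f)
z(u) = -60 - 3*u² - 3*u³ (z(u) = 12 - 3*((u² + u²*u) - 24*(-1)) = 12 - 3*((u² + u³) + 24) = 12 - 3*(24 + u² + u³) = 12 + (-72 - 3*u² - 3*u³) = -60 - 3*u² - 3*u³)
E(4) + z(-2)*(-152) = 4 + (-60 - 3*(-2)² - 3*(-2)³)*(-152) = 4 + (-60 - 3*4 - 3*(-8))*(-152) = 4 + (-60 - 12 + 24)*(-152) = 4 - 48*(-152) = 4 + 7296 = 7300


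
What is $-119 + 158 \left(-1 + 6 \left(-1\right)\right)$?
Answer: $-1225$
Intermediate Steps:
$-119 + 158 \left(-1 + 6 \left(-1\right)\right) = -119 + 158 \left(-1 - 6\right) = -119 + 158 \left(-7\right) = -119 - 1106 = -1225$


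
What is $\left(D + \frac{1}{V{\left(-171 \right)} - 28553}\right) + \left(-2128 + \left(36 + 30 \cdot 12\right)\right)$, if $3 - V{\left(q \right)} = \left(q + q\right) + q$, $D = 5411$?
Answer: $\frac{103148122}{28037} \approx 3679.0$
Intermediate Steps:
$V{\left(q \right)} = 3 - 3 q$ ($V{\left(q \right)} = 3 - \left(\left(q + q\right) + q\right) = 3 - \left(2 q + q\right) = 3 - 3 q$)
$\left(D + \frac{1}{V{\left(-171 \right)} - 28553}\right) + \left(-2128 + \left(36 + 30 \cdot 12\right)\right) = \left(5411 + \frac{1}{\left(3 - -513\right) - 28553}\right) + \left(-2128 + \left(36 + 30 \cdot 12\right)\right) = \left(5411 + \frac{1}{\left(3 + 513\right) - 28553}\right) + \left(-2128 + \left(36 + 360\right)\right) = \left(5411 + \frac{1}{516 - 28553}\right) + \left(-2128 + 396\right) = \left(5411 + \frac{1}{-28037}\right) - 1732 = \left(5411 - \frac{1}{28037}\right) - 1732 = \frac{151708206}{28037} - 1732 = \frac{103148122}{28037}$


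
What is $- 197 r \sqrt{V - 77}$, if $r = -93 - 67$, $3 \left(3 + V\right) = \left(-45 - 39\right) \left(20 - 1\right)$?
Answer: $189120 i \sqrt{17} \approx 7.7976 \cdot 10^{5} i$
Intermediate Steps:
$V = -535$ ($V = -3 + \frac{\left(-45 - 39\right) \left(20 - 1\right)}{3} = -3 + \frac{\left(-84\right) 19}{3} = -3 + \frac{1}{3} \left(-1596\right) = -3 - 532 = -535$)
$r = -160$
$- 197 r \sqrt{V - 77} = \left(-197\right) \left(-160\right) \sqrt{-535 - 77} = 31520 \sqrt{-612} = 31520 \cdot 6 i \sqrt{17} = 189120 i \sqrt{17}$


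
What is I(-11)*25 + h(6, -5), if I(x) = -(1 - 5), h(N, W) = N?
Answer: 106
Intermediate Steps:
I(x) = 4 (I(x) = -1*(-4) = 4)
I(-11)*25 + h(6, -5) = 4*25 + 6 = 100 + 6 = 106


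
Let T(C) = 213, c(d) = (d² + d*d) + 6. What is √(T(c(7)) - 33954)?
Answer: 3*I*√3749 ≈ 183.69*I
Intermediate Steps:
c(d) = 6 + 2*d² (c(d) = (d² + d²) + 6 = 2*d² + 6 = 6 + 2*d²)
√(T(c(7)) - 33954) = √(213 - 33954) = √(-33741) = 3*I*√3749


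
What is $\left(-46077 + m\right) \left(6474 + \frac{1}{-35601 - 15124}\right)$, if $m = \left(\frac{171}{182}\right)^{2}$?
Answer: $- \frac{501202697761875243}{1680214900} \approx -2.983 \cdot 10^{8}$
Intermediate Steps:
$m = \frac{29241}{33124}$ ($m = \left(171 \cdot \frac{1}{182}\right)^{2} = \left(\frac{171}{182}\right)^{2} = \frac{29241}{33124} \approx 0.88277$)
$\left(-46077 + m\right) \left(6474 + \frac{1}{-35601 - 15124}\right) = \left(-46077 + \frac{29241}{33124}\right) \left(6474 + \frac{1}{-35601 - 15124}\right) = - \frac{1526225307 \left(6474 + \frac{1}{-50725}\right)}{33124} = - \frac{1526225307 \left(6474 - \frac{1}{50725}\right)}{33124} = \left(- \frac{1526225307}{33124}\right) \frac{328393649}{50725} = - \frac{501202697761875243}{1680214900}$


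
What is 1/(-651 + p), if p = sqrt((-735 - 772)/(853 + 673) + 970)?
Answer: -993426/645241613 - sqrt(2256516038)/645241613 ≈ -0.0016132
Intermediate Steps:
p = sqrt(2256516038)/1526 (p = sqrt(-1507/1526 + 970) = sqrt(1478713/1526) = sqrt(2256516038)/1526 ≈ 31.129)
1/(-651 + p) = 1/(-651 + sqrt(2256516038)/1526)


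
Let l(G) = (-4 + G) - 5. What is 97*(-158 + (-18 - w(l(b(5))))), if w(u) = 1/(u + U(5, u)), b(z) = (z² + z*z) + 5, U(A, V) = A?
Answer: -870769/51 ≈ -17074.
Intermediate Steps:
b(z) = 5 + 2*z² (b(z) = (z² + z²) + 5 = 2*z² + 5 = 5 + 2*z²)
l(G) = -9 + G
w(u) = 1/(5 + u) (w(u) = 1/(u + 5) = 1/(5 + u))
97*(-158 + (-18 - w(l(b(5))))) = 97*(-158 + (-18 - 1/(5 + (-9 + (5 + 2*5²))))) = 97*(-158 + (-18 - 1/(5 + (-9 + (5 + 2*25))))) = 97*(-158 + (-18 - 1/(5 + (-9 + (5 + 50))))) = 97*(-158 + (-18 - 1/(5 + (-9 + 55)))) = 97*(-158 + (-18 - 1/(5 + 46))) = 97*(-158 + (-18 - 1/51)) = 97*(-158 - 919/51) = 97*(-8977/51) = -870769/51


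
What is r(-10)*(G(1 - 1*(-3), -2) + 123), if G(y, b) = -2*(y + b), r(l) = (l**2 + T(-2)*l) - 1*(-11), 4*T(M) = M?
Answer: 13804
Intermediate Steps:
T(M) = M/4
r(l) = 11 + l**2 - l/2 (r(l) = (l**2 + ((1/4)*(-2))*l) - 1*(-11) = (l**2 - l/2) + 11 = 11 + l**2 - l/2)
G(y, b) = -2*b - 2*y (G(y, b) = -2*(b + y) = -2*b - 2*y)
r(-10)*(G(1 - 1*(-3), -2) + 123) = (11 + (-10)**2 - 1/2*(-10))*((-2*(-2) - 2*(1 - 1*(-3))) + 123) = (11 + 100 + 5)*((4 - 2*(1 + 3)) + 123) = 116*((4 - 2*4) + 123) = 116*((4 - 8) + 123) = 116*(-4 + 123) = 116*119 = 13804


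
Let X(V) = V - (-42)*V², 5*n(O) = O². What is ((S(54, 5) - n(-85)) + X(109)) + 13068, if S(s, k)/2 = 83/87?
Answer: 44434024/87 ≈ 5.1074e+5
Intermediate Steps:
S(s, k) = 166/87 (S(s, k) = 2*(83/87) = 166/87)
n(O) = O²/5
X(V) = V + 42*V²
((S(54, 5) - n(-85)) + X(109)) + 13068 = ((166/87 - (-85)²/5) + 109*(1 + 42*109)) + 13068 = ((166/87 - 7225/5) + 109*(1 + 4578)) + 13068 = ((166/87 - 1*1445) + 109*4579) + 13068 = ((166/87 - 1445) + 499111) + 13068 = (-125549/87 + 499111) + 13068 = 43297108/87 + 13068 = 44434024/87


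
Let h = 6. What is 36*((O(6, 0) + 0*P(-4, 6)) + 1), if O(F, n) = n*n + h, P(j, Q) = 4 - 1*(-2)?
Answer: 252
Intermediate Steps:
P(j, Q) = 6 (P(j, Q) = 4 + 2 = 6)
O(F, n) = 6 + n² (O(F, n) = n*n + 6 = n² + 6 = 6 + n²)
36*((O(6, 0) + 0*P(-4, 6)) + 1) = 36*(((6 + 0²) + 0*6) + 1) = 36*(((6 + 0) + 0) + 1) = 36*((6 + 0) + 1) = 36*(6 + 1) = 36*7 = 252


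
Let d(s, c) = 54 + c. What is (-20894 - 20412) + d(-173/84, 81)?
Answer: -41171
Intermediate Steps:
(-20894 - 20412) + d(-173/84, 81) = (-20894 - 20412) + (54 + 81) = -41306 + 135 = -41171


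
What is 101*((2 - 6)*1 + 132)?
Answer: 12928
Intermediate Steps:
101*((2 - 6)*1 + 132) = 101*(-4*1 + 132) = 101*(-4 + 132) = 101*128 = 12928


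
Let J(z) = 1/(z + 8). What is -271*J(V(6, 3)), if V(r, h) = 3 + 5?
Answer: -271/16 ≈ -16.938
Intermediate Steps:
V(r, h) = 8
J(z) = 1/(8 + z)
-271*J(V(6, 3)) = -271/(8 + 8) = -271/16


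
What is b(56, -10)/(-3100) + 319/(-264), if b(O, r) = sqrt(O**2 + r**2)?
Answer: -29/24 - sqrt(809)/1550 ≈ -1.2267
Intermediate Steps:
b(56, -10)/(-3100) + 319/(-264) = sqrt(56**2 + (-10)**2)/(-3100) + 319/(-264) = sqrt(3136 + 100)*(-1/3100) + 319*(-1/264) = sqrt(3236)*(-1/3100) - 29/24 = (2*sqrt(809))*(-1/3100) - 29/24 = -sqrt(809)/1550 - 29/24 = -29/24 - sqrt(809)/1550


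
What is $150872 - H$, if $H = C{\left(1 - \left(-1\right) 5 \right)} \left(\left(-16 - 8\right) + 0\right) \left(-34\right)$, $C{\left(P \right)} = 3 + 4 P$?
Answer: $128840$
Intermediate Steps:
$H = 22032$ ($H = \left(3 + 4 \left(1 - \left(-1\right) 5\right)\right) \left(\left(-16 - 8\right) + 0\right) \left(-34\right) = \left(3 + 4 \left(1 - -5\right)\right) \left(-24 + 0\right) \left(-34\right) = \left(3 + 4 \left(1 + 5\right)\right) \left(-24\right) \left(-34\right) = \left(3 + 4 \cdot 6\right) \left(-24\right) \left(-34\right) = \left(3 + 24\right) \left(-24\right) \left(-34\right) = 27 \left(-24\right) \left(-34\right) = \left(-648\right) \left(-34\right) = 22032$)
$150872 - H = 150872 - 22032 = 128840$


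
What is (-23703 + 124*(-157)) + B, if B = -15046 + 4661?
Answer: -53556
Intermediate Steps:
B = -10385
(-23703 + 124*(-157)) + B = (-23703 + 124*(-157)) - 10385 = (-23703 - 19468) - 10385 = -43171 - 10385 = -53556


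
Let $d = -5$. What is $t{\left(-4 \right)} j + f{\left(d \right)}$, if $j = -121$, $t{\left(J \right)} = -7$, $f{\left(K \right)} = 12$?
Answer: $859$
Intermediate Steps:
$t{\left(-4 \right)} j + f{\left(d \right)} = \left(-7\right) \left(-121\right) + 12 = 847 + 12 = 859$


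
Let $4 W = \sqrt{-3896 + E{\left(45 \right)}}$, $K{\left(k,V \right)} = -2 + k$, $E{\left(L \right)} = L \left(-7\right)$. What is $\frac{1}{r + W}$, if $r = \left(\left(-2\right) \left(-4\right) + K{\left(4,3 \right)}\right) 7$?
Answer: $\frac{1120}{82611} - \frac{4 i \sqrt{4211}}{82611} \approx 0.013558 - 0.0031421 i$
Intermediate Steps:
$E{\left(L \right)} = - 7 L$
$r = 70$ ($r = \left(\left(-2\right) \left(-4\right) + \left(-2 + 4\right)\right) 7 = \left(8 + 2\right) 7 = 10 \cdot 7 = 70$)
$W = \frac{i \sqrt{4211}}{4}$ ($W = \frac{\sqrt{-3896 - 315}}{4} = \frac{\sqrt{-4211}}{4} = \frac{i \sqrt{4211}}{4} \approx 16.223 i$)
$\frac{1}{r + W} = \frac{1}{70 + \frac{i \sqrt{4211}}{4}}$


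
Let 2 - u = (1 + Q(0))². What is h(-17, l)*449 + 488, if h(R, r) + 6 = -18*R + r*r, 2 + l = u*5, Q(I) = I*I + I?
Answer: 139229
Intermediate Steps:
Q(I) = I + I² (Q(I) = I² + I = I + I²)
u = 1 (u = 2 - (1 + 0*(1 + 0))² = 2 - (1 + 0*1)² = 2 - (1 + 0)² = 2 - 1*1² = 2 - 1*1 = 2 - 1 = 1)
l = 3 (l = -2 + 1*5 = -2 + 5 = 3)
h(R, r) = -6 + r² - 18*R (h(R, r) = -6 + (-18*R + r*r) = -6 + (-18*R + r²) = -6 + (r² - 18*R) = -6 + r² - 18*R)
h(-17, l)*449 + 488 = (-6 + 3² - 18*(-17))*449 + 488 = (-6 + 9 + 306)*449 + 488 = 309*449 + 488 = 138741 + 488 = 139229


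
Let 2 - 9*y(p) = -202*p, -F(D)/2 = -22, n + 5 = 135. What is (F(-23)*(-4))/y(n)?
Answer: -88/1459 ≈ -0.060315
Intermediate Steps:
n = 130 (n = -5 + 135 = 130)
F(D) = 44 (F(D) = -2*(-22) = 44)
y(p) = 2/9 + 202*p/9 (y(p) = 2/9 - (-202)*p/9 = 2/9 + 202*p/9)
(F(-23)*(-4))/y(n) = (44*(-4))/(2/9 + (202/9)*130) = -176/(2/9 + 26260/9) = -176/2918 = -176*1/2918 = -88/1459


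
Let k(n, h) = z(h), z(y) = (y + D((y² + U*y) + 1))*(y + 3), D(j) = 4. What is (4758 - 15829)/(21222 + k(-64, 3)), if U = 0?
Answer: -11071/21264 ≈ -0.52065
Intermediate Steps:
z(y) = (3 + y)*(4 + y) (z(y) = (y + 4)*(y + 3) = (4 + y)*(3 + y) = (3 + y)*(4 + y))
k(n, h) = 12 + h² + 7*h
(4758 - 15829)/(21222 + k(-64, 3)) = (4758 - 15829)/(21222 + (12 + 3² + 7*3)) = -11071/(21222 + (12 + 9 + 21)) = -11071/(21222 + 42) = -11071/21264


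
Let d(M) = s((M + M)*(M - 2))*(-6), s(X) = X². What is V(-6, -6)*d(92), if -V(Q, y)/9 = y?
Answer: -88851686400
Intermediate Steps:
V(Q, y) = -9*y
d(M) = -24*M²*(-2 + M)² (d(M) = ((M + M)*(M - 2))²*(-6) = ((2*M)*(-2 + M))²*(-6) = (2*M*(-2 + M))²*(-6) = (4*M²*(-2 + M)²)*(-6) = -24*M²*(-2 + M)²)
V(-6, -6)*d(92) = (-9*(-6))*(-24*92²*(-2 + 92)²) = 54*(-24*8464*90²) = 54*(-24*8464*8100) = 54*(-1645401600) = -88851686400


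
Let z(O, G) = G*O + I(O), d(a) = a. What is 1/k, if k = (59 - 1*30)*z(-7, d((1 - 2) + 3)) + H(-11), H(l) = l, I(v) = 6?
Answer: -1/243 ≈ -0.0041152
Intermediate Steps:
z(O, G) = 6 + G*O (z(O, G) = G*O + 6 = 6 + G*O)
k = -243 (k = (59 - 1*30)*(6 + ((1 - 2) + 3)*(-7)) - 11 = (59 - 30)*(6 + (-1 + 3)*(-7)) - 11 = 29*(6 + 2*(-7)) - 11 = 29*(6 - 14) - 11 = 29*(-8) - 11 = -232 - 11 = -243)
1/k = 1/(-243) = -1/243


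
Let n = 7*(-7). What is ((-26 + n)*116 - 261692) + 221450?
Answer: -48942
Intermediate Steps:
n = -49
((-26 + n)*116 - 261692) + 221450 = ((-26 - 49)*116 - 261692) + 221450 = (-75*116 - 261692) + 221450 = (-8700 - 261692) + 221450 = -270392 + 221450 = -48942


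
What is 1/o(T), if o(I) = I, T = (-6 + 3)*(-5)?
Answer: 1/15 ≈ 0.066667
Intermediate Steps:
T = 15 (T = -3*(-5) = 15)
1/o(T) = 1/15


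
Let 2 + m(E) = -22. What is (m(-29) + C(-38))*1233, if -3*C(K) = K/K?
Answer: -30003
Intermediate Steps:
m(E) = -24 (m(E) = -2 - 22 = -24)
C(K) = -1/3 (C(K) = -K/(3*K) = -1/3*1 = -1/3)
(m(-29) + C(-38))*1233 = (-24 - 1/3)*1233 = -73/3*1233 = -30003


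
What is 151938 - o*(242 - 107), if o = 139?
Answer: 133173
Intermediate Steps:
151938 - o*(242 - 107) = 151938 - 139*(242 - 107) = 151938 - 139*135 = 151938 - 1*18765 = 151938 - 18765 = 133173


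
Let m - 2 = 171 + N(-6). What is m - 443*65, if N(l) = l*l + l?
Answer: -28592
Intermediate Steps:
N(l) = l + l² (N(l) = l² + l = l + l²)
m = 203 (m = 2 + (171 - 6*(1 - 6)) = 2 + (171 - 6*(-5)) = 2 + (171 + 30) = 2 + 201 = 203)
m - 443*65 = 203 - 443*65 = 203 - 28795 = -28592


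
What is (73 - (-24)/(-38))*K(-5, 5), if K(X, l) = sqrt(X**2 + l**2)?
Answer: 6875*sqrt(2)/19 ≈ 511.72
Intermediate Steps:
(73 - (-24)/(-38))*K(-5, 5) = (73 - (-24)/(-38))*sqrt((-5)**2 + 5**2) = (73 - (-24)*(-1)/38)*sqrt(25 + 25) = (73 - 1*12/19)*sqrt(50) = (73 - 12/19)*(5*sqrt(2)) = 1375*(5*sqrt(2))/19 = 6875*sqrt(2)/19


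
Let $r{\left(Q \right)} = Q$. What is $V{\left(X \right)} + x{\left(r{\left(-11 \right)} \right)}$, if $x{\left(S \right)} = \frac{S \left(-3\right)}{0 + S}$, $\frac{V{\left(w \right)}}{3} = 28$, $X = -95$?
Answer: $81$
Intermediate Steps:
$V{\left(w \right)} = 84$ ($V{\left(w \right)} = 3 \cdot 28 = 84$)
$x{\left(S \right)} = -3$ ($x{\left(S \right)} = \frac{\left(-3\right) S}{S} = -3$)
$V{\left(X \right)} + x{\left(r{\left(-11 \right)} \right)} = 84 - 3 = 81$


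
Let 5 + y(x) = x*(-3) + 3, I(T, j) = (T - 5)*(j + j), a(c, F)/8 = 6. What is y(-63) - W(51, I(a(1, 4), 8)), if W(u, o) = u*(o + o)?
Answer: -69989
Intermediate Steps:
a(c, F) = 48 (a(c, F) = 8*6 = 48)
I(T, j) = 2*j*(-5 + T) (I(T, j) = (-5 + T)*(2*j) = 2*j*(-5 + T))
W(u, o) = 2*o*u (W(u, o) = u*(2*o) = 2*o*u)
y(x) = -2 - 3*x (y(x) = -5 + (x*(-3) + 3) = -5 + (-3*x + 3) = -5 + (3 - 3*x) = -2 - 3*x)
y(-63) - W(51, I(a(1, 4), 8)) = (-2 - 3*(-63)) - 2*2*8*(-5 + 48)*51 = (-2 + 189) - 2*2*8*43*51 = 187 - 2*688*51 = 187 - 1*70176 = 187 - 70176 = -69989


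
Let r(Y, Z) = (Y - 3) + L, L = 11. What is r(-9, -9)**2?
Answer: 1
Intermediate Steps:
r(Y, Z) = 8 + Y (r(Y, Z) = (Y - 3) + 11 = (-3 + Y) + 11 = 8 + Y)
r(-9, -9)**2 = (8 - 9)**2 = (-1)**2 = 1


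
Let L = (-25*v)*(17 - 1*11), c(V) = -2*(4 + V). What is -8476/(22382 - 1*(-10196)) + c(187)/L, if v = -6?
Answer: -386023/563850 ≈ -0.68462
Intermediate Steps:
c(V) = -8 - 2*V
L = 900 (L = (-25*(-6))*(17 - 1*11) = 150*(17 - 11) = 150*6 = 900)
-8476/(22382 - 1*(-10196)) + c(187)/L = -8476/(22382 - 1*(-10196)) + (-8 - 2*187)/900 = -8476/(22382 + 10196) + (-8 - 374)*(1/900) = -8476/32578 - 382*1/900 = -8476*1/32578 - 191/450 = -326/1253 - 191/450 = -386023/563850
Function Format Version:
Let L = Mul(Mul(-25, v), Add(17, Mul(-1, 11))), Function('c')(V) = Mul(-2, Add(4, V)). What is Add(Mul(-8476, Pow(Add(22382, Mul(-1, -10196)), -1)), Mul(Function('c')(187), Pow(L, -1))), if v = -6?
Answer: Rational(-386023, 563850) ≈ -0.68462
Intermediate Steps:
Function('c')(V) = Add(-8, Mul(-2, V))
L = 900 (L = Mul(Mul(-25, -6), Add(17, Mul(-1, 11))) = Mul(150, Add(17, -11)) = Mul(150, 6) = 900)
Add(Mul(-8476, Pow(Add(22382, Mul(-1, -10196)), -1)), Mul(Function('c')(187), Pow(L, -1))) = Add(Mul(-8476, Pow(Add(22382, Mul(-1, -10196)), -1)), Mul(Add(-8, Mul(-2, 187)), Pow(900, -1))) = Add(Mul(-8476, Pow(Add(22382, 10196), -1)), Mul(Add(-8, -374), Rational(1, 900))) = Add(Mul(-8476, Pow(32578, -1)), Mul(-382, Rational(1, 900))) = Add(Mul(-8476, Rational(1, 32578)), Rational(-191, 450)) = Add(Rational(-326, 1253), Rational(-191, 450)) = Rational(-386023, 563850)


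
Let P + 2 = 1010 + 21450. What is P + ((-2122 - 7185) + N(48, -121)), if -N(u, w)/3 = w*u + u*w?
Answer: 47999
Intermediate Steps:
P = 22458 (P = -2 + (1010 + 21450) = -2 + 22460 = 22458)
N(u, w) = -6*u*w (N(u, w) = -3*(w*u + u*w) = -3*(u*w + u*w) = -6*u*w)
P + ((-2122 - 7185) + N(48, -121)) = 22458 + ((-2122 - 7185) - 6*48*(-121)) = 22458 + (-9307 + 34848) = 22458 + 25541 = 47999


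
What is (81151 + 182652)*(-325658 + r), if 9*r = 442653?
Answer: -218804275669/3 ≈ -7.2935e+10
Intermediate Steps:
r = 147551/3 (r = (⅑)*442653 = 147551/3 ≈ 49184.)
(81151 + 182652)*(-325658 + r) = (81151 + 182652)*(-325658 + 147551/3) = 263803*(-829423/3) = -218804275669/3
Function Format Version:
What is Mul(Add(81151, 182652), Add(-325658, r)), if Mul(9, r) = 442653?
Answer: Rational(-218804275669, 3) ≈ -7.2935e+10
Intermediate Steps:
r = Rational(147551, 3) (r = Mul(Rational(1, 9), 442653) = Rational(147551, 3) ≈ 49184.)
Mul(Add(81151, 182652), Add(-325658, r)) = Mul(Add(81151, 182652), Add(-325658, Rational(147551, 3))) = Mul(263803, Rational(-829423, 3)) = Rational(-218804275669, 3)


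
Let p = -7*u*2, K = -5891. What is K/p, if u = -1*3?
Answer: -5891/42 ≈ -140.26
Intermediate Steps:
u = -3
p = 42 (p = -7*(-3)*2 = 21*2 = 42)
K/p = -5891/42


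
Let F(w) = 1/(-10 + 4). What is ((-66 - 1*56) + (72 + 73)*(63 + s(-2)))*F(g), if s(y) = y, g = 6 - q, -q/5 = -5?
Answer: -8723/6 ≈ -1453.8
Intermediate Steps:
q = 25 (q = -5*(-5) = 25)
g = -19 (g = 6 - 1*25 = 6 - 25 = -19)
F(w) = -⅙ (F(w) = 1/(-6) = -⅙)
((-66 - 1*56) + (72 + 73)*(63 + s(-2)))*F(g) = ((-66 - 1*56) + (72 + 73)*(63 - 2))*(-⅙) = ((-66 - 56) + 145*61)*(-⅙) = (-122 + 8845)*(-⅙) = 8723*(-⅙) = -8723/6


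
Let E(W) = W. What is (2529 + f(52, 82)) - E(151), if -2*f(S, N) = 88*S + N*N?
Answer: -3272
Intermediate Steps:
f(S, N) = -44*S - N²/2 (f(S, N) = -(88*S + N*N)/2 = -(88*S + N²)/2 = -(N² + 88*S)/2 = -44*S - N²/2)
(2529 + f(52, 82)) - E(151) = (2529 + (-44*52 - ½*82²)) - 1*151 = (2529 + (-2288 - ½*6724)) - 151 = (2529 + (-2288 - 3362)) - 151 = (2529 - 5650) - 151 = -3121 - 151 = -3272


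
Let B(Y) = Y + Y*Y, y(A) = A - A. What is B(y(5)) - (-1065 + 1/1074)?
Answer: 1143809/1074 ≈ 1065.0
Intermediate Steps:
y(A) = 0
B(Y) = Y + Y²
B(y(5)) - (-1065 + 1/1074) = 0*(1 + 0) - (-1065 + 1/1074) = 0*1 - (-1065 + 1/1074) = 0 - 1*(-1143809/1074) = 0 + 1143809/1074 = 1143809/1074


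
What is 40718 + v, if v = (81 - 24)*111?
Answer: 47045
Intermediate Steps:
v = 6327 (v = 57*111 = 6327)
40718 + v = 40718 + 6327 = 47045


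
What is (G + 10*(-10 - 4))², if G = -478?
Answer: 381924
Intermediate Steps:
(G + 10*(-10 - 4))² = (-478 + 10*(-10 - 4))² = (-478 + 10*(-14))² = (-478 - 140)² = (-618)² = 381924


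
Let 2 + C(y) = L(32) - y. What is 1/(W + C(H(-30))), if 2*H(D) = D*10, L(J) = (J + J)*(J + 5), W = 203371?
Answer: 1/205887 ≈ 4.8570e-6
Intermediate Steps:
L(J) = 2*J*(5 + J) (L(J) = (2*J)*(5 + J) = 2*J*(5 + J))
H(D) = 5*D (H(D) = (D*10)/2 = (10*D)/2 = 5*D)
C(y) = 2366 - y (C(y) = -2 + (2*32*(5 + 32) - y) = -2 + (2*32*37 - y) = -2 + (2368 - y) = 2366 - y)
1/(W + C(H(-30))) = 1/(203371 + (2366 - 5*(-30))) = 1/(203371 + (2366 - 1*(-150))) = 1/(203371 + (2366 + 150)) = 1/(203371 + 2516) = 1/205887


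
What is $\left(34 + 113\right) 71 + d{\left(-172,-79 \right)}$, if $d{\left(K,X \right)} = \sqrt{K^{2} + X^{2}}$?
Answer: $10437 + 5 \sqrt{1433} \approx 10626.0$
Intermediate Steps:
$\left(34 + 113\right) 71 + d{\left(-172,-79 \right)} = \left(34 + 113\right) 71 + \sqrt{\left(-172\right)^{2} + \left(-79\right)^{2}} = 147 \cdot 71 + \sqrt{29584 + 6241} = 10437 + \sqrt{35825} = 10437 + 5 \sqrt{1433}$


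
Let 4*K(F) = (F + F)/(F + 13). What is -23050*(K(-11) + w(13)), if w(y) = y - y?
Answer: 126775/2 ≈ 63388.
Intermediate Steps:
K(F) = F/(2*(13 + F)) (K(F) = ((F + F)/(F + 13))/4 = ((2*F)/(13 + F))/4 = (2*F/(13 + F))/4 = F/(2*(13 + F)))
w(y) = 0
-23050*(K(-11) + w(13)) = -23050*((½)*(-11)/(13 - 11) + 0) = -23050*((½)*(-11)/2 + 0) = -23050*((½)*(-11)*(½) + 0) = -23050*(-11/4 + 0) = -23050*(-11/4) = 126775/2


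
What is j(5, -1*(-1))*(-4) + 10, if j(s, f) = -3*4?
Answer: 58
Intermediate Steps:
j(s, f) = -12
j(5, -1*(-1))*(-4) + 10 = -12*(-4) + 10 = 48 + 10 = 58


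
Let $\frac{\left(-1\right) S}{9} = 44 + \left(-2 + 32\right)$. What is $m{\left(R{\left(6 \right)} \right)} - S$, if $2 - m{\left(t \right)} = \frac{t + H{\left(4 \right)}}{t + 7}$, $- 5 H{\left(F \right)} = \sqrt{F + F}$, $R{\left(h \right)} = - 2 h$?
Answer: $\frac{3328}{5} - \frac{2 \sqrt{2}}{25} \approx 665.49$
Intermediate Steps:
$S = -666$ ($S = - 9 \left(44 + \left(-2 + 32\right)\right) = - 9 \left(44 + 30\right) = \left(-9\right) 74 = -666$)
$H{\left(F \right)} = - \frac{\sqrt{2} \sqrt{F}}{5}$ ($H{\left(F \right)} = - \frac{\sqrt{F + F}}{5} = - \frac{\sqrt{2 F}}{5} = - \frac{\sqrt{2} \sqrt{F}}{5}$)
$m{\left(t \right)} = 2 - \frac{t - \frac{2 \sqrt{2}}{5}}{7 + t}$ ($m{\left(t \right)} = 2 - \frac{t - \frac{\sqrt{2} \sqrt{4}}{5}}{t + 7} = 2 - \frac{t - \frac{1}{5} \sqrt{2} \cdot 2}{7 + t} = 2 - \frac{t - \frac{2 \sqrt{2}}{5}}{7 + t}$)
$m{\left(R{\left(6 \right)} \right)} - S = \frac{14 - 12 + \frac{2 \sqrt{2}}{5}}{7 - 12} - -666 = \frac{14 - 12 + \frac{2 \sqrt{2}}{5}}{7 - 12} + 666 = \frac{2 + \frac{2 \sqrt{2}}{5}}{-5} + 666 = - \frac{2 + \frac{2 \sqrt{2}}{5}}{5} + 666 = \left(- \frac{2}{5} - \frac{2 \sqrt{2}}{25}\right) + 666 = \frac{3328}{5} - \frac{2 \sqrt{2}}{25}$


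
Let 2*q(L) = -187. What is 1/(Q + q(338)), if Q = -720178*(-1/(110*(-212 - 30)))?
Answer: -6655/802287 ≈ -0.0082950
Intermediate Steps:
q(L) = -187/2 (q(L) = (½)*(-187) = -187/2)
Q = -360089/13310 (Q = -720178/((-110*(-242))) = -720178/26620 = -720178*1/26620 = -360089/13310 ≈ -27.054)
1/(Q + q(338)) = 1/(-360089/13310 - 187/2) = 1/(-802287/6655) = -6655/802287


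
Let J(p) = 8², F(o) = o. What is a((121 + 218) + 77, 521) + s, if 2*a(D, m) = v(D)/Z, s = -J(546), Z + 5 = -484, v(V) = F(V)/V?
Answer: -62593/978 ≈ -64.001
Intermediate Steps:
J(p) = 64
v(V) = 1 (v(V) = V/V = 1)
Z = -489 (Z = -5 - 484 = -489)
s = -64 (s = -1*64 = -64)
a(D, m) = -1/978 (a(D, m) = (1/(-489))/2 = (1*(-1/489))/2 = (½)*(-1/489) = -1/978)
a((121 + 218) + 77, 521) + s = -1/978 - 64 = -62593/978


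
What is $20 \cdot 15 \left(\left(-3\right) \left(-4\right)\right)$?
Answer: $3600$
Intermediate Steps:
$20 \cdot 15 \left(\left(-3\right) \left(-4\right)\right) = 300 \cdot 12 = 3600$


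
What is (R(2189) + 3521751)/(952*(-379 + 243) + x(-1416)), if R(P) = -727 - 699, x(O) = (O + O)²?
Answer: 3520325/7890752 ≈ 0.44613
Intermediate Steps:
x(O) = 4*O² (x(O) = (2*O)² = 4*O²)
R(P) = -1426
(R(2189) + 3521751)/(952*(-379 + 243) + x(-1416)) = (-1426 + 3521751)/(952*(-379 + 243) + 4*(-1416)²) = 3520325/(952*(-136) + 4*2005056) = 3520325/(-129472 + 8020224) = 3520325/7890752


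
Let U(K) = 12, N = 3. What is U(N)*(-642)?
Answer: -7704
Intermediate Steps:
U(N)*(-642) = 12*(-642) = -7704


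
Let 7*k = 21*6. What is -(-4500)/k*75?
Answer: 18750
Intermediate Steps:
k = 18 (k = (21*6)/7 = (1/7)*126 = 18)
-(-4500)/k*75 = -(-4500)/18*75 = -75*(-10/3)*75 = 250*75 = 18750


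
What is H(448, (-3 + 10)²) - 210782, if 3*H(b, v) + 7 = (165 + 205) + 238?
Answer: -631745/3 ≈ -2.1058e+5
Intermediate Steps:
H(b, v) = 601/3 (H(b, v) = -7/3 + ((165 + 205) + 238)/3 = -7/3 + (370 + 238)/3 = -7/3 + (⅓)*608 = -7/3 + 608/3 = 601/3)
H(448, (-3 + 10)²) - 210782 = 601/3 - 210782 = -631745/3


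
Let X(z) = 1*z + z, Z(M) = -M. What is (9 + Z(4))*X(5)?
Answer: 50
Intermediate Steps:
X(z) = 2*z (X(z) = z + z = 2*z)
(9 + Z(4))*X(5) = (9 - 1*4)*(2*5) = (9 - 4)*10 = 5*10 = 50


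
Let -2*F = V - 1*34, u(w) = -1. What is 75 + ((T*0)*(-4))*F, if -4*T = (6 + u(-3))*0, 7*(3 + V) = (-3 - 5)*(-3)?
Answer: 75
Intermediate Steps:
V = 3/7 (V = -3 + ((-3 - 5)*(-3))/7 = -3 + (-8*(-3))/7 = -3 + (⅐)*24 = -3 + 24/7 = 3/7 ≈ 0.42857)
T = 0 (T = -(6 - 1)*0/4 = -5*0/4 = -¼*0 = 0)
F = 235/14 (F = -(3/7 - 1*34)/2 = -(3/7 - 34)/2 = -½*(-235/7) = 235/14 ≈ 16.786)
75 + ((T*0)*(-4))*F = 75 + ((0*0)*(-4))*(235/14) = 75 + (0*(-4))*(235/14) = 75 + 0*(235/14) = 75 + 0 = 75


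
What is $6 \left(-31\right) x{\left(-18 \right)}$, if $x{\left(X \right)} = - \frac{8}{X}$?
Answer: $- \frac{248}{3} \approx -82.667$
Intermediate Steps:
$6 \left(-31\right) x{\left(-18 \right)} = 6 \left(-31\right) \left(- \frac{8}{-18}\right) = - 186 \left(\left(-8\right) \left(- \frac{1}{18}\right)\right) = \left(-186\right) \frac{4}{9} = - \frac{248}{3}$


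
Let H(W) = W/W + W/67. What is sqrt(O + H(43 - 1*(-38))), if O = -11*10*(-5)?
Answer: sqrt(2478866)/67 ≈ 23.499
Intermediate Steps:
H(W) = 1 + W/67 (H(W) = 1 + W*(1/67) = 1 + W/67)
O = 550 (O = -110*(-5) = 550)
sqrt(O + H(43 - 1*(-38))) = sqrt(550 + (1 + (43 - 1*(-38))/67)) = sqrt(550 + (1 + (43 + 38)/67)) = sqrt(550 + (1 + (1/67)*81)) = sqrt(550 + (1 + 81/67)) = sqrt(550 + 148/67) = sqrt(36998/67) = sqrt(2478866)/67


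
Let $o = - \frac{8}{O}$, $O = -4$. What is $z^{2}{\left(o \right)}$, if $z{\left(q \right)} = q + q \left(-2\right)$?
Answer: $4$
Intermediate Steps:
$o = 2$ ($o = - \frac{8}{-4} = \left(-8\right) \left(- \frac{1}{4}\right) = 2$)
$z{\left(q \right)} = - q$ ($z{\left(q \right)} = q - 2 q = - q$)
$z^{2}{\left(o \right)} = \left(\left(-1\right) 2\right)^{2} = \left(-2\right)^{2} = 4$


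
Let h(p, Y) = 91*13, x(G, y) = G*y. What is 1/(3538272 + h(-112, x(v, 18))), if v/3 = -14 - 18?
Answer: 1/3539455 ≈ 2.8253e-7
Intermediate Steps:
v = -96 (v = 3*(-14 - 18) = 3*(-32) = -96)
h(p, Y) = 1183
1/(3538272 + h(-112, x(v, 18))) = 1/(3538272 + 1183) = 1/3539455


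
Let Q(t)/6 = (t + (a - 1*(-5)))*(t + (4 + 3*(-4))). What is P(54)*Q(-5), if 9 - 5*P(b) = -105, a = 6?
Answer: -53352/5 ≈ -10670.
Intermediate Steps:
P(b) = 114/5 (P(b) = 9/5 - 1/5*(-105) = 9/5 + 21 = 114/5)
Q(t) = 6*(-8 + t)*(11 + t) (Q(t) = 6*((t + (6 - 1*(-5)))*(t + (4 + 3*(-4)))) = 6*((t + (6 + 5))*(t + (4 - 12))) = 6*((t + 11)*(t - 8)) = 6*((11 + t)*(-8 + t)) = 6*((-8 + t)*(11 + t)) = 6*(-8 + t)*(11 + t))
P(54)*Q(-5) = 114*(-528 + 6*(-5)**2 + 18*(-5))/5 = 114*(-528 + 6*25 - 90)/5 = 114*(-528 + 150 - 90)/5 = (114/5)*(-468) = -53352/5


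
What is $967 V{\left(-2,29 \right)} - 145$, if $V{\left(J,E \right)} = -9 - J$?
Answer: $-6914$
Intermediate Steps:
$967 V{\left(-2,29 \right)} - 145 = 967 \left(-9 - -2\right) - 145 = 967 \left(-9 + 2\right) - 145 = 967 \left(-7\right) - 145 = -6769 - 145 = -6914$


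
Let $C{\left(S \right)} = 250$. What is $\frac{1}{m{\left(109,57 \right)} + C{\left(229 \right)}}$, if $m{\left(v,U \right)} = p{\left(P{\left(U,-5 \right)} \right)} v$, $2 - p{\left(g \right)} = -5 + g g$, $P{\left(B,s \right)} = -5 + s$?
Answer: $- \frac{1}{9887} \approx -0.00010114$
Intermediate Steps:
$p{\left(g \right)} = 7 - g^{2}$ ($p{\left(g \right)} = 2 - \left(-5 + g g\right) = 2 - \left(-5 + g^{2}\right) = 7 - g^{2}$)
$m{\left(v,U \right)} = - 93 v$ ($m{\left(v,U \right)} = \left(7 - \left(-5 - 5\right)^{2}\right) v = \left(7 - \left(-10\right)^{2}\right) v = \left(7 - 100\right) v = - 93 v$)
$\frac{1}{m{\left(109,57 \right)} + C{\left(229 \right)}} = \frac{1}{\left(-93\right) 109 + 250} = \frac{1}{-10137 + 250} = \frac{1}{-9887} = - \frac{1}{9887}$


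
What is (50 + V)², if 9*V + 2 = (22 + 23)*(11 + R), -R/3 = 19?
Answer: 2630884/81 ≈ 32480.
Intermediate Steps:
R = -57 (R = -3*19 = -57)
V = -2072/9 (V = -2/9 + ((22 + 23)*(11 - 57))/9 = -2/9 + (45*(-46))/9 = -2/9 + (⅑)*(-2070) = -2/9 - 230 = -2072/9 ≈ -230.22)
(50 + V)² = (50 - 2072/9)² = (-1622/9)² = 2630884/81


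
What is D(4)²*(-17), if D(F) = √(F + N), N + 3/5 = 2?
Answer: -459/5 ≈ -91.800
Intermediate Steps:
N = 7/5 (N = -⅗ + 2 = 7/5 ≈ 1.4000)
D(F) = √(7/5 + F) (D(F) = √(F + 7/5) = √(7/5 + F))
D(4)²*(-17) = (√(35 + 25*4)/5)²*(-17) = (√(35 + 100)/5)²*(-17) = (√135/5)²*(-17) = ((3*√15)/5)²*(-17) = (3*√15/5)²*(-17) = (27/5)*(-17) = -459/5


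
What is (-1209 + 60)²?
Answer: 1320201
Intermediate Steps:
(-1209 + 60)² = (-1149)² = 1320201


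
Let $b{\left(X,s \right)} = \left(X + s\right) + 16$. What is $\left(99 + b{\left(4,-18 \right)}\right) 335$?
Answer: $33835$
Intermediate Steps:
$b{\left(X,s \right)} = 16 + X + s$
$\left(99 + b{\left(4,-18 \right)}\right) 335 = \left(99 + \left(16 + 4 - 18\right)\right) 335 = \left(99 + 2\right) 335 = 101 \cdot 335 = 33835$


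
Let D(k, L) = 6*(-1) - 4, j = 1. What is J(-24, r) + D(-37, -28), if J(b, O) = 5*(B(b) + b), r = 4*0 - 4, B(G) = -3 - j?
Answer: -150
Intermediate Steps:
B(G) = -4 (B(G) = -3 - 1*1 = -3 - 1 = -4)
D(k, L) = -10 (D(k, L) = -6 - 4 = -10)
r = -4 (r = 0 - 4 = -4)
J(b, O) = -20 + 5*b (J(b, O) = 5*(-4 + b) = -20 + 5*b)
J(-24, r) + D(-37, -28) = (-20 + 5*(-24)) - 10 = (-20 - 120) - 10 = -140 - 10 = -150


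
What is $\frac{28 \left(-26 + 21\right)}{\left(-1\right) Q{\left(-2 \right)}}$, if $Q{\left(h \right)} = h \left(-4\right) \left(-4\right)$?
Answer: $- \frac{35}{8} \approx -4.375$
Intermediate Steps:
$Q{\left(h \right)} = 16 h$ ($Q{\left(h \right)} = - 4 h \left(-4\right) = 16 h$)
$\frac{28 \left(-26 + 21\right)}{\left(-1\right) Q{\left(-2 \right)}} = \frac{28 \left(-26 + 21\right)}{\left(-1\right) 16 \left(-2\right)} = \frac{28 \left(-5\right)}{\left(-1\right) \left(-32\right)} = - \frac{140}{32} = \left(-140\right) \frac{1}{32} = - \frac{35}{8}$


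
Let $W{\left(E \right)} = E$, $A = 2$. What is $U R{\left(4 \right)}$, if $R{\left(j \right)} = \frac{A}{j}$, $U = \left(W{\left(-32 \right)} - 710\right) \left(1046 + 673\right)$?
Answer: $-637749$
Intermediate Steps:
$U = -1275498$ ($U = \left(-32 - 710\right) \left(1046 + 673\right) = \left(-742\right) 1719 = -1275498$)
$R{\left(j \right)} = \frac{2}{j}$
$U R{\left(4 \right)} = - 1275498 \cdot \frac{2}{4} = - 1275498 \cdot 2 \cdot \frac{1}{4} = \left(-1275498\right) \frac{1}{2} = -637749$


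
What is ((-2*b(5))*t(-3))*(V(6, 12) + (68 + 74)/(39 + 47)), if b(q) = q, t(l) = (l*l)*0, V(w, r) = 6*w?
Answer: 0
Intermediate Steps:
t(l) = 0 (t(l) = l**2*0 = 0)
((-2*b(5))*t(-3))*(V(6, 12) + (68 + 74)/(39 + 47)) = (-2*5*0)*(6*6 + (68 + 74)/(39 + 47)) = (-10*0)*(36 + 142/86) = 0*(36 + 142*(1/86)) = 0*(36 + 71/43) = 0*(1619/43) = 0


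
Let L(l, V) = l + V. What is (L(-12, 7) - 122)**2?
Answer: 16129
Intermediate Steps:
L(l, V) = V + l
(L(-12, 7) - 122)**2 = ((7 - 12) - 122)**2 = (-5 - 122)**2 = (-127)**2 = 16129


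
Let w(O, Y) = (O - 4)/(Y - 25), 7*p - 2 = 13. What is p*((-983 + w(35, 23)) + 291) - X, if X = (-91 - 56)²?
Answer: -323751/14 ≈ -23125.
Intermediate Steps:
p = 15/7 (p = 2/7 + (⅐)*13 = 2/7 + 13/7 = 15/7 ≈ 2.1429)
w(O, Y) = (-4 + O)/(-25 + Y)
X = 21609 (X = (-147)² = 21609)
p*((-983 + w(35, 23)) + 291) - X = 15*((-983 + (-4 + 35)/(-25 + 23)) + 291)/7 - 1*21609 = 15*((-983 + 31/(-2)) + 291)/7 - 21609 = 15*((-983 - ½*31) + 291)/7 - 21609 = 15*((-983 - 31/2) + 291)/7 - 21609 = 15*(-1997/2 + 291)/7 - 21609 = (15/7)*(-1415/2) - 21609 = -21225/14 - 21609 = -323751/14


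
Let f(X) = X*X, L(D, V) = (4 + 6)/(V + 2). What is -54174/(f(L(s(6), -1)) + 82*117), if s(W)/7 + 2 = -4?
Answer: -27087/4847 ≈ -5.5884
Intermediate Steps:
s(W) = -42 (s(W) = -14 + 7*(-4) = -14 - 28 = -42)
L(D, V) = 10/(2 + V)
f(X) = X²
-54174/(f(L(s(6), -1)) + 82*117) = -54174/((10/(2 - 1))² + 82*117) = -54174/((10/1)² + 9594) = -54174/((10*1)² + 9594) = -54174/(10² + 9594) = -54174/(100 + 9594) = -54174/9694 = -54174*1/9694 = -27087/4847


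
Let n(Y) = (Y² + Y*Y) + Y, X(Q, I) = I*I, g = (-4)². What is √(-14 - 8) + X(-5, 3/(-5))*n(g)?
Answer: 4752/25 + I*√22 ≈ 190.08 + 4.6904*I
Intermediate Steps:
g = 16
X(Q, I) = I²
n(Y) = Y + 2*Y² (n(Y) = (Y² + Y²) + Y = 2*Y² + Y = Y + 2*Y²)
√(-14 - 8) + X(-5, 3/(-5))*n(g) = √(-14 - 8) + (3/(-5))²*(16*(1 + 2*16)) = √(-22) + (3*(-⅕))²*(16*(1 + 32)) = I*√22 + (-⅗)²*(16*33) = I*√22 + (9/25)*528 = I*√22 + 4752/25 = 4752/25 + I*√22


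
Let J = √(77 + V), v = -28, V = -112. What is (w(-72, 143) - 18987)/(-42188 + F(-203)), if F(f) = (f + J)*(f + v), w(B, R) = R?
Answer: -4433051/1200233 - 1088241*I*√35/6001165 ≈ -3.6935 - 1.0728*I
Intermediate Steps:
J = I*√35 (J = √(77 - 112) = √(-35) = I*√35 ≈ 5.9161*I)
F(f) = (-28 + f)*(f + I*√35) (F(f) = (f + I*√35)*(f - 28) = (f + I*√35)*(-28 + f) = (-28 + f)*(f + I*√35))
(w(-72, 143) - 18987)/(-42188 + F(-203)) = (143 - 18987)/(-42188 + ((-203)² - 28*(-203) - 28*I*√35 + I*(-203)*√35)) = -18844/(-42188 + (41209 + 5684 - 28*I*√35 - 203*I*√35)) = -18844/(-42188 + (46893 - 231*I*√35)) = -18844/(4705 - 231*I*√35)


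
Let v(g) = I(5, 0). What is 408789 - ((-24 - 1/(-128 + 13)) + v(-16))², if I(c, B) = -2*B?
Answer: 5398622444/13225 ≈ 4.0821e+5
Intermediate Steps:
v(g) = 0 (v(g) = -2*0 = 0)
408789 - ((-24 - 1/(-128 + 13)) + v(-16))² = 408789 - ((-24 - 1/(-128 + 13)) + 0)² = 408789 - ((-24 - 1/(-115)) + 0)² = 408789 - ((-24 - 1*(-1/115)) + 0)² = 408789 - ((-24 + 1/115) + 0)² = 408789 - (-2759/115 + 0)² = 408789 - (-2759/115)² = 408789 - 1*7612081/13225 = 408789 - 7612081/13225 = 5398622444/13225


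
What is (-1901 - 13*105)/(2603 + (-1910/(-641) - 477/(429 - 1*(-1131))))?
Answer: -1088623120/868523241 ≈ -1.2534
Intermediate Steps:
(-1901 - 13*105)/(2603 + (-1910/(-641) - 477/(429 - 1*(-1131)))) = (-1901 - 1365)/(2603 + (-1910*(-1/641) - 477/(429 + 1131))) = -3266/(2603 + (1910/641 - 477/1560)) = -3266/(2603 + (1910/641 - 477*1/1560)) = -3266/(2603 + (1910/641 - 159/520)) = -3266/(2603 + 891281/333320) = -3266/868523241/333320 = -3266*333320/868523241 = -1088623120/868523241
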